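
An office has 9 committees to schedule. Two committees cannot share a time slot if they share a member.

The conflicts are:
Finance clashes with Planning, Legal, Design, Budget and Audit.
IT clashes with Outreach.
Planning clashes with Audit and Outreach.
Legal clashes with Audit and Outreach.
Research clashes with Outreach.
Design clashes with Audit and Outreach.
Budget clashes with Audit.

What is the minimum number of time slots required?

Finance, Planning, Audit all conflict with each other, so at least 3 time slots are needed.
3 time slots suffice: Finance=1, IT=2, Planning=3, Legal=3, Research=2, Design=3, Budget=3, Audit=2, Outreach=1. Each listed conflict is separated.

3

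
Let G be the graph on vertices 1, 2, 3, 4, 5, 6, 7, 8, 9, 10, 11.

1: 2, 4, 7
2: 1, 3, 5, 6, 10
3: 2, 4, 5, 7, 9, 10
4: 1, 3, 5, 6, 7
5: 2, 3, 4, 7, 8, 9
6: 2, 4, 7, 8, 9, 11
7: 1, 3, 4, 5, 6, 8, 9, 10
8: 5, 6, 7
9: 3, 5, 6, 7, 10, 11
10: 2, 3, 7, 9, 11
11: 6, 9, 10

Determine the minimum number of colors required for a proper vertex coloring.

3, 4, 5, 7 are pairwise adjacent (a clique of size 4), so at least 4 colors are needed.
4 colors suffice: color red → {2, 7, 11}; color blue → {1, 5, 6, 10}; color green → {4, 8, 9}; color yellow → {3}. Each edge has distinct colors on its endpoints.

4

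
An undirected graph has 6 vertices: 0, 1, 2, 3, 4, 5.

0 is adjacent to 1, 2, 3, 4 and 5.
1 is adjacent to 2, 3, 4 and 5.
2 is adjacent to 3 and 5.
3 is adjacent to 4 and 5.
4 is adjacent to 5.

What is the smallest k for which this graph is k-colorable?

5

0, 1, 2, 3, 5 are mutually adjacent (a clique of size 5), so at least 5 colors are needed.
A valid assignment using 5 colors: 0=blue, 1=green, 2=purple, 3=yellow, 4=purple, 5=red. Each edge has distinct colors on its endpoints.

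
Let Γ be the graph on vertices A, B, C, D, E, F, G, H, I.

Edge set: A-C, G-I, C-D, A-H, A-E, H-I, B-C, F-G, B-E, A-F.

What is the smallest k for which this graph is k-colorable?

3

The cycle G-F-A-H-I-G has odd length 5, so it cannot be 2-colored; at least 3 colors are needed.
A valid assignment using 3 colors: A=1, B=1, C=2, D=1, E=2, F=2, G=3, H=2, I=1. Each edge has distinct colors on its endpoints.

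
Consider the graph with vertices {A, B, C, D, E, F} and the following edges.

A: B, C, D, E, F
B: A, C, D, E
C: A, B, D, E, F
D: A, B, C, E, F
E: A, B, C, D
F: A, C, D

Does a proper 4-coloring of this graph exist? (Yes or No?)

No

A, B, C, D, E are pairwise adjacent (a clique of size 5), so at least 5 colors are needed.
So 4 colors are not enough.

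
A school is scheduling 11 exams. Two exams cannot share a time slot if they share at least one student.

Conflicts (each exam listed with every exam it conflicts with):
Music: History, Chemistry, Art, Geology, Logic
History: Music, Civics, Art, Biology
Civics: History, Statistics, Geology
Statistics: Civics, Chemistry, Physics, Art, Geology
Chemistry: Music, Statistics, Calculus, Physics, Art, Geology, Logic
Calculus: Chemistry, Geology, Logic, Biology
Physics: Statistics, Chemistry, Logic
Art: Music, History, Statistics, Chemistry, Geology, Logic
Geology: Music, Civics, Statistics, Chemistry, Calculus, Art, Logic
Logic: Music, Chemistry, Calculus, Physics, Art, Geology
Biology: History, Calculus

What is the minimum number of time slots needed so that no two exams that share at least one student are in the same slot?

5

Music, Chemistry, Art, Geology, Logic pairwise conflict, so at least 5 time slots are needed.
Using 5 time slots: Music=5, History=1, Civics=4, Statistics=3, Chemistry=1, Calculus=4, Physics=2, Art=4, Geology=2, Logic=3, Biology=2. Each listed conflict is separated.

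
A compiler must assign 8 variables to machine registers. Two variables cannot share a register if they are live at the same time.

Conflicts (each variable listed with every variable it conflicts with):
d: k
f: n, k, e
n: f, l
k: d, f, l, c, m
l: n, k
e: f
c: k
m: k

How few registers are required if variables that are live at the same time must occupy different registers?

2

f and k conflict, so at least 2 registers are needed.
Using 2 registers: d=2, f=2, n=1, k=1, l=2, e=1, c=2, m=2. No two conflicting variables share a register.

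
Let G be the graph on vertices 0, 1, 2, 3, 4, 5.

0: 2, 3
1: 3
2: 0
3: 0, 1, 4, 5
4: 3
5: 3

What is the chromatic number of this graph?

2

3 and 5 are adjacent, so at least 2 colors are needed.
2 colors suffice: color red → {2, 3}; color blue → {0, 1, 4, 5}. Each edge has distinct colors on its endpoints.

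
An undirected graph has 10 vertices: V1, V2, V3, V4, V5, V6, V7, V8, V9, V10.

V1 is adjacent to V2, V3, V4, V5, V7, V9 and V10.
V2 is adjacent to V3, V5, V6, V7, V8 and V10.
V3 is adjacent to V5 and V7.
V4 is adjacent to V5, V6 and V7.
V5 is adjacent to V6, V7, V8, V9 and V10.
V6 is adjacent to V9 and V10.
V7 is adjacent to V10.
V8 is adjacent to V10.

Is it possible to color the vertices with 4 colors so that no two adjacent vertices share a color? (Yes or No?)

No

V1, V2, V5, V7, V10 form a clique, so at least 5 colors are needed.
So 4 colors are not enough.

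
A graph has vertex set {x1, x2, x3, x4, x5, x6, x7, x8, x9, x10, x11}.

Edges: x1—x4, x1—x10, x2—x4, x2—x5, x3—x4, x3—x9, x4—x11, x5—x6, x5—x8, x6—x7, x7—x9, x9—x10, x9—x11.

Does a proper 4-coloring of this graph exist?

The chromatic number is 3. The cycle x1-x10-x9-x11-x4-x1 has odd length 5, so it cannot be 2-colored; at least 3 colors are needed.
3 colors suffice: color red → {x4, x5, x9}; color blue → {x2, x3, x7, x8, x10, x11}; color green → {x1, x6}.
Since 4 ≥ 3, a proper 4-coloring certainly exists.

Yes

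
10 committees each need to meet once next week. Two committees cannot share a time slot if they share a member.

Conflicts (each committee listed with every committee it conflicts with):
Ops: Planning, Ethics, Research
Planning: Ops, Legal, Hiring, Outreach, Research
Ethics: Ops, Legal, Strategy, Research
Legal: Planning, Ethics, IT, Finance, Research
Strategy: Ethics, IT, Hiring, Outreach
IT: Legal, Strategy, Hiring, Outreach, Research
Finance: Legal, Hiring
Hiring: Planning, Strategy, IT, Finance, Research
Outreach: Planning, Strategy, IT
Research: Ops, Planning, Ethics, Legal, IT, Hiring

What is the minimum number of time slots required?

Planning, Legal, Research pairwise conflict, so at least 3 time slots are needed.
3 time slots suffice: time slot 1 → {Strategy, Finance, Research}; time slot 2 → {Planning, Ethics, IT}; time slot 3 → {Ops, Legal, Hiring, Outreach}. Each listed conflict is separated.

3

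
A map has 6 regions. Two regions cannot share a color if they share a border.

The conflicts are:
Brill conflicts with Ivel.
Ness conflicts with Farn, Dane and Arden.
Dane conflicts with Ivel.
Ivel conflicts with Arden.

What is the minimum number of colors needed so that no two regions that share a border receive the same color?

Ness and Farn conflict, so at least 2 colors are needed.
2 colors suffice: color 1 → {Ness, Ivel}; color 2 → {Brill, Farn, Dane, Arden}. Every pair that conflicts lands in different colors.

2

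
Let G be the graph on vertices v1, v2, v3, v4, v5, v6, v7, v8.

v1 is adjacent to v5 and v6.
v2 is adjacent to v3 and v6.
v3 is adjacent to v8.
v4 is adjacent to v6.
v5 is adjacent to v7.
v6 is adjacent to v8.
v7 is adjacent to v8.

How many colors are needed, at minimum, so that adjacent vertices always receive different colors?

The cycle v7-v8-v6-v1-v5-v7 has odd length 5, so it cannot be 2-colored; at least 3 colors are needed.
One proper 3-coloring: v1=3, v2=2, v3=1, v4=2, v5=2, v6=1, v7=1, v8=2. No two adjacent vertices share a color.

3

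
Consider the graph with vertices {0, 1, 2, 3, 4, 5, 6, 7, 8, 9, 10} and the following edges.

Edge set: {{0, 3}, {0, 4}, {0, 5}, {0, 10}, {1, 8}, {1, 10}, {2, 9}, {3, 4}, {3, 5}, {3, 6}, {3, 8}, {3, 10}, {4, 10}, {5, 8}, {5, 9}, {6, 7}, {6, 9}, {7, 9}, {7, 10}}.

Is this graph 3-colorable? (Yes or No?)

0, 3, 4, 10 are mutually adjacent (a clique of size 4), so at least 4 colors are needed.
So 3 colors are not enough.

No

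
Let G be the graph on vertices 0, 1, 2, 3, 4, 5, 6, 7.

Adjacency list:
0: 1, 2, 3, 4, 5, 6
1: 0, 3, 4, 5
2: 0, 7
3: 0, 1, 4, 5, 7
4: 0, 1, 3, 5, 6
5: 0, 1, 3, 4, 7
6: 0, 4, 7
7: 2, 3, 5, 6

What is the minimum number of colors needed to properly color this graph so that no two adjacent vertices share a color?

0, 1, 3, 4, 5 are mutually adjacent (a clique of size 5), so at least 5 colors are needed.
5 colors suffice: color a → {0, 7}; color b → {2, 3, 6}; color c → {4}; color d → {5}; color e → {1}. No two adjacent vertices share a color.

5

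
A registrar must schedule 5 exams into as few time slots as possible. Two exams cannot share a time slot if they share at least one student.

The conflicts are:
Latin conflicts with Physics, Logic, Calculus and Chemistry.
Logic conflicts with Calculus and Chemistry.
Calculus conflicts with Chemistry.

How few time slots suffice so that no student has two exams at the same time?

4

Latin, Logic, Calculus, Chemistry all conflict with each other, so at least 4 time slots are needed.
4 time slots suffice: time slot 1 → {Latin}; time slot 2 → {Physics, Calculus}; time slot 3 → {Logic}; time slot 4 → {Chemistry}. No two conflicting exams share a time slot.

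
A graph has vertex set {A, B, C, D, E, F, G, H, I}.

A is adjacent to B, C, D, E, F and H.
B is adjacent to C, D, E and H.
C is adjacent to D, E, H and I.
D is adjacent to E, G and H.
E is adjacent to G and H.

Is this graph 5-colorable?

No

A, B, C, D, E, H form a clique, so at least 6 colors are needed.
So 5 colors are not enough.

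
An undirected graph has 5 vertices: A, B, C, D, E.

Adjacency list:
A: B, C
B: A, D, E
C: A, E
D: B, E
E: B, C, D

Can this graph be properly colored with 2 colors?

No

B, D, E are pairwise adjacent, so at least 3 colors are needed.
So 2 colors are not enough.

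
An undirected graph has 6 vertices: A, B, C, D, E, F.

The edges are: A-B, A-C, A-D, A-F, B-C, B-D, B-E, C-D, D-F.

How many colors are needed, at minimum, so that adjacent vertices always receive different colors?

A, B, C, D are mutually adjacent (a clique of size 4), so at least 4 colors are needed.
4 colors suffice: color 1 → {D, E}; color 2 → {B, F}; color 3 → {A}; color 4 → {C}. Each edge has distinct colors on its endpoints.

4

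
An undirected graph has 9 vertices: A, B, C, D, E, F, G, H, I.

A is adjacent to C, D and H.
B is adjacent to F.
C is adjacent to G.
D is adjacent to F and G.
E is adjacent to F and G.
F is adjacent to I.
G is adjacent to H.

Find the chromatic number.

E and G are adjacent, so at least 2 colors are needed.
2 colors suffice: color 1 → {A, F, G}; color 2 → {B, C, D, E, H, I}. Each edge has distinct colors on its endpoints.

2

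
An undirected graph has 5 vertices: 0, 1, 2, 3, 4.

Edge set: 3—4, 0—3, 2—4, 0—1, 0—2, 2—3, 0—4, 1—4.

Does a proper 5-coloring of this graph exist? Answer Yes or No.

The chromatic number is 4. 0, 2, 3, 4 form a clique, so at least 4 colors are needed.
4 colors suffice: 0=b, 1=c, 2=c, 3=d, 4=a.
Since 5 ≥ 4, a proper 5-coloring certainly exists.

Yes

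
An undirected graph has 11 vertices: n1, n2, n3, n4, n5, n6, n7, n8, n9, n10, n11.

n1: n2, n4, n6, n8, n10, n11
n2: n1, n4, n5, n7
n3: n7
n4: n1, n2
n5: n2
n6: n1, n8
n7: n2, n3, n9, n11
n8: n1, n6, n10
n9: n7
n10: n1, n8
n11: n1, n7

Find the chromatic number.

n1, n6, n8 are mutually adjacent, so at least 3 colors are needed.
3 colors suffice: n1=1, n2=2, n3=2, n4=3, n5=1, n6=3, n7=1, n8=2, n9=2, n10=3, n11=2. Every edge joins two different colors.

3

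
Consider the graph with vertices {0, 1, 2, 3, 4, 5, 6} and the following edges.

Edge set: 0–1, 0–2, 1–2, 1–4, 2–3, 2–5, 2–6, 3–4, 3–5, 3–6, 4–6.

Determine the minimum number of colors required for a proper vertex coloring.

3

2, 3, 6 are pairwise adjacent, so at least 3 colors are needed.
3 colors suffice: color a → {2, 4}; color b → {1, 3}; color c → {0, 5, 6}. No two adjacent vertices share a color.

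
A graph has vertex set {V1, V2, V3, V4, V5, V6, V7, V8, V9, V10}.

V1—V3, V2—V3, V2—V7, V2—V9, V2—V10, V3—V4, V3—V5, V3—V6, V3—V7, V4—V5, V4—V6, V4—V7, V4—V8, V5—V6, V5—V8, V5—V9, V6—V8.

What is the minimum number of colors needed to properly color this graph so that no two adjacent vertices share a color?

V3, V4, V5, V6 are mutually adjacent (a clique of size 4), so at least 4 colors are needed.
A valid assignment using 4 colors: V1=B, V2=B, V3=R, V4=G, V5=B, V6=Y, V7=Y, V8=R, V9=R, V10=R. No two adjacent vertices share a color.

4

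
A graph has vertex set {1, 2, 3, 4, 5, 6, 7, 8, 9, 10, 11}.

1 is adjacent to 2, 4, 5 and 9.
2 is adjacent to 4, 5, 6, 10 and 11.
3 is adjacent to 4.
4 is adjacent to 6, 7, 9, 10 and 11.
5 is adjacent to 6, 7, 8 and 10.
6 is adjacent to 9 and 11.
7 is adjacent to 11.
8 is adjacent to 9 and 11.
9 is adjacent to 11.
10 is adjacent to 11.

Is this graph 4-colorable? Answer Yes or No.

Yes

The chromatic number is 4. 2, 4, 10, 11 are pairwise adjacent (a clique of size 4), so at least 4 colors are needed.
One proper 4-coloring: 1=blue, 2=green, 3=blue, 4=red, 5=red, 6=yellow, 7=green, 8=yellow, 9=green, 10=yellow, 11=blue.
That is already a proper 4-coloring.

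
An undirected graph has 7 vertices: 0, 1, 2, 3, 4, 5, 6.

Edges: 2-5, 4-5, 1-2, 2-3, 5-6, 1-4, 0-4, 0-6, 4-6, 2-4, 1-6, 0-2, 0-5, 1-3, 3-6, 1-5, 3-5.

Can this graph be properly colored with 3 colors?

0, 2, 4, 5 form a clique, so at least 4 colors are needed.
So 3 colors are not enough.

No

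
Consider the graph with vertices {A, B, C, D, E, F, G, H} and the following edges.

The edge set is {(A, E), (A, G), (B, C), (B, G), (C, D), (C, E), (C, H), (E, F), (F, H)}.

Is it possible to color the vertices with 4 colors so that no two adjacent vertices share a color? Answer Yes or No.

Yes

The chromatic number is 3. The cycle G-B-C-E-A-G has odd length 5, so it cannot be 2-colored; at least 3 colors are needed.
One proper 3-coloring: A=green, B=blue, C=red, D=blue, E=blue, F=red, G=red, H=blue.
Since 4 ≥ 3, a proper 4-coloring certainly exists.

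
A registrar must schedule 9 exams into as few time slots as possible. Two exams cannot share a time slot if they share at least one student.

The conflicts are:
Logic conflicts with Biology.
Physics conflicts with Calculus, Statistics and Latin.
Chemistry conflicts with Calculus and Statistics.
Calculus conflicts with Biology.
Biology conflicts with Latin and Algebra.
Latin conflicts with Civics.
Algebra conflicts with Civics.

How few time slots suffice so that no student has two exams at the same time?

2

Biology and Latin conflict, so at least 2 time slots are needed.
A valid assignment using 2 time slots: Logic=2, Physics=1, Chemistry=1, Calculus=2, Biology=1, Statistics=2, Latin=2, Algebra=2, Civics=1. Each listed conflict is separated.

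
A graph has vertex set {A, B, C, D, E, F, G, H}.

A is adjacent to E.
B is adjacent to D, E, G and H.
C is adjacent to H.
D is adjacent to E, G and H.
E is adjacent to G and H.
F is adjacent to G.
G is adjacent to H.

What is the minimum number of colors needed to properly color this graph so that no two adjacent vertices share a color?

B, D, E, G, H form a clique, so at least 5 colors are needed.
5 colors suffice: color red → {A, C, G}; color blue → {E, F}; color green → {H}; color yellow → {B}; color purple → {D}. No two adjacent vertices share a color.

5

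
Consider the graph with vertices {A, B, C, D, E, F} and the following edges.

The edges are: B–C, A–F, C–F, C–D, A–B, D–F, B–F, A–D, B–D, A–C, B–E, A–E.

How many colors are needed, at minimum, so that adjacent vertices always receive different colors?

A, B, C, D, F form a clique, so at least 5 colors are needed.
5 colors suffice: color 1 → {B}; color 2 → {A}; color 3 → {E, F}; color 4 → {C}; color 5 → {D}. No two adjacent vertices share a color.

5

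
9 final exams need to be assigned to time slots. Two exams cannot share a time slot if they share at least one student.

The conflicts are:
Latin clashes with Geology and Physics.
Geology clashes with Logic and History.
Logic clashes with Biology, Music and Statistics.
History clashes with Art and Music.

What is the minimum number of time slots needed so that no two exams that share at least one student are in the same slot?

2

Geology and Logic conflict, so at least 2 time slots are needed.
Using 2 time slots: Latin=1, Geology=2, Logic=1, History=1, Biology=2, Physics=2, Art=2, Music=2, Statistics=2. Each listed conflict is separated.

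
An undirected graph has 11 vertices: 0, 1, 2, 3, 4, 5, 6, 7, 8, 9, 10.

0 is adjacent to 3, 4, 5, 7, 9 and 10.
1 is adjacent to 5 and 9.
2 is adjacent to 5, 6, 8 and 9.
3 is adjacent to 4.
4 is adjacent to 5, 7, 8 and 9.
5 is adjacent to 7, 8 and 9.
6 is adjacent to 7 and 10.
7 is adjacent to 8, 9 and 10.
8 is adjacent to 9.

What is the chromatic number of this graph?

4, 5, 7, 8, 9 are pairwise adjacent (a clique of size 5), so at least 5 colors are needed.
5 colors suffice: color red → {1, 2, 3, 7}; color blue → {5, 6}; color green → {9, 10}; color yellow → {4}; color purple → {0, 8}. Each edge has distinct colors on its endpoints.

5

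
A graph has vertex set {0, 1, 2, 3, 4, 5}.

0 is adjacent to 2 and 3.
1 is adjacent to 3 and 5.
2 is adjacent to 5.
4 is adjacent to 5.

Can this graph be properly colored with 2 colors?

No

The cycle 0-3-1-5-2-0 has odd length 5, so it cannot be 2-colored; at least 3 colors are needed.
So 2 colors are not enough.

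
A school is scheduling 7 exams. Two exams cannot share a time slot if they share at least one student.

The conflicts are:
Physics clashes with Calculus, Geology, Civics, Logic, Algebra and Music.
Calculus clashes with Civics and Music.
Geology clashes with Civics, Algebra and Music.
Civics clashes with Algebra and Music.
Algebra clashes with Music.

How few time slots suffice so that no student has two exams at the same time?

Physics, Geology, Civics, Algebra, Music pairwise conflict, so at least 5 time slots are needed.
5 time slots suffice: time slot 1 → {Physics}; time slot 2 → {Logic, Music}; time slot 3 → {Civics}; time slot 4 → {Calculus, Geology}; time slot 5 → {Algebra}. Each listed conflict is separated.

5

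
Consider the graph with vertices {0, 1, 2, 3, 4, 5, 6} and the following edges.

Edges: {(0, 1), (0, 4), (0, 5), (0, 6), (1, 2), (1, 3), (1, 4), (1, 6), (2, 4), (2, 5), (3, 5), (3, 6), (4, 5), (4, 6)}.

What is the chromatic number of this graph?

4

0, 1, 4, 6 are pairwise adjacent (a clique of size 4), so at least 4 colors are needed.
4 colors suffice: color a → {3, 4}; color b → {1, 5}; color c → {2, 6}; color d → {0}. No two adjacent vertices share a color.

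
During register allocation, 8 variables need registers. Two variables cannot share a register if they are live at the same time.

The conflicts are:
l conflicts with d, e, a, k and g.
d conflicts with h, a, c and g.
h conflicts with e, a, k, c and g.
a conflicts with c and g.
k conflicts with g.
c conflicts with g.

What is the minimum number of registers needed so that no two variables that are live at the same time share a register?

5

d, h, a, c, g pairwise conflict, so at least 5 registers are needed.
5 registers suffice: register 1 → {l, h}; register 2 → {e, g}; register 3 → {a, k}; register 4 → {d}; register 5 → {c}. Every pair that conflicts lands in different registers.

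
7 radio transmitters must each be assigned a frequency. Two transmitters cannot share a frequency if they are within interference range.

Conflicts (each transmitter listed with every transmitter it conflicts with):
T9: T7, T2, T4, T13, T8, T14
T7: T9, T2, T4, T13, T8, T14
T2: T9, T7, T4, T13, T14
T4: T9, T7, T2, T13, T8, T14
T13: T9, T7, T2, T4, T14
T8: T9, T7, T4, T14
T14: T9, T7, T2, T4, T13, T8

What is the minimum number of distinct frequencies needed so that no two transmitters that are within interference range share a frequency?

6

T9, T7, T2, T4, T13, T14 all conflict with each other, so at least 6 frequencies are needed.
6 frequencies suffice: frequency 1 → {T9}; frequency 2 → {T4}; frequency 3 → {T7}; frequency 4 → {T14}; frequency 5 → {T13, T8}; frequency 6 → {T2}. Each listed conflict is separated.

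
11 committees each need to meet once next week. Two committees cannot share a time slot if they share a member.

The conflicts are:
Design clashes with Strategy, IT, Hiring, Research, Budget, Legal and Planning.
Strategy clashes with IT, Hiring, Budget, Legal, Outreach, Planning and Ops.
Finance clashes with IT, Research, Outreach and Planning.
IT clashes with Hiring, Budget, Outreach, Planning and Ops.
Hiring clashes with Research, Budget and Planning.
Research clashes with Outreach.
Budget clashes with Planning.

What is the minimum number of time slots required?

Design, Strategy, IT, Hiring, Budget, Planning all conflict with each other, so at least 6 time slots are needed.
6 time slots suffice: time slot 1 → {IT, Research, Legal}; time slot 2 → {Strategy, Finance}; time slot 3 → {Design, Outreach, Ops}; time slot 4 → {Hiring}; time slot 5 → {Planning}; time slot 6 → {Budget}. Each listed conflict is separated.

6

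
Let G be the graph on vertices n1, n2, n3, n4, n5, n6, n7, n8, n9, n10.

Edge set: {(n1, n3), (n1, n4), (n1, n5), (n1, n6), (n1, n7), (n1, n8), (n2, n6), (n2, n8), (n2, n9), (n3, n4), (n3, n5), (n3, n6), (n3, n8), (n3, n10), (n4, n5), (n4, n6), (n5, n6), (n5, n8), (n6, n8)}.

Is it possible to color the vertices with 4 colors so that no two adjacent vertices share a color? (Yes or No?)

n1, n3, n4, n5, n6 are mutually adjacent (a clique of size 5), so at least 5 colors are needed.
So 4 colors are not enough.

No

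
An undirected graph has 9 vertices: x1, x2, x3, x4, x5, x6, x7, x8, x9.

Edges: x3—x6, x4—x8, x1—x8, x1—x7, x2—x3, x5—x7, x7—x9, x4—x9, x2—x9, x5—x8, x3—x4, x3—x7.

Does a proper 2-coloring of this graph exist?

The cycle x1-x7-x9-x4-x8-x1 has odd length 5, so it cannot be 2-colored; at least 3 colors are needed.
So 2 colors are not enough.

No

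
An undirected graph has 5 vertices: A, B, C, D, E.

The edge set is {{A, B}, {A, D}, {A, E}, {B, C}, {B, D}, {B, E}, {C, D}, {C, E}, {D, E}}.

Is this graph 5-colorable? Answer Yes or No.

The chromatic number is 4. A, B, D, E are pairwise adjacent (a clique of size 4), so at least 4 colors are needed.
4 colors suffice: color red → {D}; color blue → {B}; color green → {E}; color yellow → {A, C}.
Since 5 ≥ 4, a proper 5-coloring certainly exists.

Yes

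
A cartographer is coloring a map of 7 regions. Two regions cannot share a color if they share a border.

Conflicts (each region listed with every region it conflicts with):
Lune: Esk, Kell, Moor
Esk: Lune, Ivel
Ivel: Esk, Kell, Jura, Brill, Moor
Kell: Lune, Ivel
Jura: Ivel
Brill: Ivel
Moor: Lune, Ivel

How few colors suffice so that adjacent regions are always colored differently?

2

Lune and Esk conflict, so at least 2 colors are needed.
2 colors suffice: color 1 → {Lune, Ivel}; color 2 → {Esk, Kell, Jura, Brill, Moor}. Every pair that conflicts lands in different colors.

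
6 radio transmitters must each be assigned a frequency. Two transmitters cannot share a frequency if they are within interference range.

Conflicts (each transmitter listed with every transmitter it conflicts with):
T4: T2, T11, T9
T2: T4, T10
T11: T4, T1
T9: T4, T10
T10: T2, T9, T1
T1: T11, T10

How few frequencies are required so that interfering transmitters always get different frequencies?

The cycle T2-T10-T1-T11-T4-T2 has odd length 5, so it cannot be 2-colored; at least 3 frequencies are needed.
3 frequencies suffice: T4=1, T2=2, T11=3, T9=2, T10=1, T1=2. Every pair that conflicts lands in different frequencies.

3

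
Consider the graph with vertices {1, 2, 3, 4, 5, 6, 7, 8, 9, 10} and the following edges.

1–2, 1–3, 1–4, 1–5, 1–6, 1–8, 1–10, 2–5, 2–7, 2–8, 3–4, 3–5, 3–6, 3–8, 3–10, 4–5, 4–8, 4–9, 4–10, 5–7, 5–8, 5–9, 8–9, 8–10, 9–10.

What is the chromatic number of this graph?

5

1, 3, 4, 8, 10 form a clique, so at least 5 colors are needed.
One proper 5-coloring: 1=a, 2=d, 3=d, 4=e, 5=c, 6=b, 7=a, 8=b, 9=a, 10=c. Each edge has distinct colors on its endpoints.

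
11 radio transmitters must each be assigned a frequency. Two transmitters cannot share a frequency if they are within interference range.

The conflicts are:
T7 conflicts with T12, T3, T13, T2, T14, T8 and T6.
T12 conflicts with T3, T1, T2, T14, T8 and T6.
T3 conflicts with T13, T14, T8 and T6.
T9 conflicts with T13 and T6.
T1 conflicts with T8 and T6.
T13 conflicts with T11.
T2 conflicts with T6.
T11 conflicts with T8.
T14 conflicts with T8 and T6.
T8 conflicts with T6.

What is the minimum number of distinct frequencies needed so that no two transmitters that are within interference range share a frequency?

T7, T12, T3, T14, T8, T6 are mutually in conflict, so at least 6 frequencies are needed.
A valid assignment using 6 frequencies: T7=3, T12=2, T3=5, T9=2, T1=3, T13=1, T2=4, T11=2, T14=6, T8=4, T6=1. No two conflicting transmitters share a frequency.

6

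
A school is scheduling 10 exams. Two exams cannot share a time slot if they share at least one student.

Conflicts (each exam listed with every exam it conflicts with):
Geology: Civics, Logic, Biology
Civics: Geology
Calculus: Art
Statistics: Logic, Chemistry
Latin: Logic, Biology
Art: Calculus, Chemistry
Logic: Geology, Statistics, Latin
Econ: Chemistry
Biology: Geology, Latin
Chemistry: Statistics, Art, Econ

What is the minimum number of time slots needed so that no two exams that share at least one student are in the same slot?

Art and Chemistry conflict, so at least 2 time slots are needed.
2 time slots suffice: Geology=2, Civics=1, Calculus=1, Statistics=2, Latin=2, Art=2, Logic=1, Econ=2, Biology=1, Chemistry=1. Each listed conflict is separated.

2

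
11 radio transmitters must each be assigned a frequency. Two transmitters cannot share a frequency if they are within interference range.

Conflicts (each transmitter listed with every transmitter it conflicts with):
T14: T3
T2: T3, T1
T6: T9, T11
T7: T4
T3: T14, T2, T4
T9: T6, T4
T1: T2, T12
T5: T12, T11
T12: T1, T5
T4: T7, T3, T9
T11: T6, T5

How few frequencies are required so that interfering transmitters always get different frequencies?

The cycle T12-T1-T2-T3-T4-T9-T6-T11-T5-T12 has odd length 9, so it cannot be 2-colored; at least 3 frequencies are needed.
3 frequencies suffice: frequency 1 → {T7, T3, T9, T12, T11}; frequency 2 → {T14, T2, T6, T5, T4}; frequency 3 → {T1}. Each listed conflict is separated.

3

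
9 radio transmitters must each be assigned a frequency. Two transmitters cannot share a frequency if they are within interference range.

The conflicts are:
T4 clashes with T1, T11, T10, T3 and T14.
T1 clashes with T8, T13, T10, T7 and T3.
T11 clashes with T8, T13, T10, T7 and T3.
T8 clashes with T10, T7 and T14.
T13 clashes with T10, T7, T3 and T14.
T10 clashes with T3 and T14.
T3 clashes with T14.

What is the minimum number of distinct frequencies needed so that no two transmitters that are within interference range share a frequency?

T1, T13, T10, T3 are mutually in conflict, so at least 4 frequencies are needed.
Using 4 frequencies: T4=2, T1=4, T11=4, T8=2, T13=2, T10=1, T7=1, T3=3, T14=4. Each listed conflict is separated.

4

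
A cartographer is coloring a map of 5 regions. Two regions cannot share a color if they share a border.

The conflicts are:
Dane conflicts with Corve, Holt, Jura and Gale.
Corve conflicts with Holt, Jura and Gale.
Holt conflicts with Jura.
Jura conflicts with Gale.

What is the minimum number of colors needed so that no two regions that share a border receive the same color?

4

Dane, Corve, Holt, Jura all conflict with each other, so at least 4 colors are needed.
4 colors suffice: color 1 → {Jura}; color 2 → {Corve}; color 3 → {Dane}; color 4 → {Holt, Gale}. Every pair that conflicts lands in different colors.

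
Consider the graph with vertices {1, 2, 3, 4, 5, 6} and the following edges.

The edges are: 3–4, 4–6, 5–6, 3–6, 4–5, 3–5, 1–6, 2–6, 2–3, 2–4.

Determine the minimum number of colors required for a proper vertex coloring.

3, 4, 5, 6 are mutually adjacent (a clique of size 4), so at least 4 colors are needed.
4 colors suffice: color red → {6}; color blue → {1, 4}; color green → {3}; color yellow → {2, 5}. No two adjacent vertices share a color.

4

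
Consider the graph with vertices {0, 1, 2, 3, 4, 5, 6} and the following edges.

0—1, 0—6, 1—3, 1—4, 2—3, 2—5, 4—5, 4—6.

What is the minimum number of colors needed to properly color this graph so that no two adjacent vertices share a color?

3

The cycle 3-2-5-4-1-3 has odd length 5, so it cannot be 2-colored; at least 3 colors are needed.
3 colors suffice: color red → {1, 5, 6}; color blue → {0, 2, 4}; color green → {3}. Each edge has distinct colors on its endpoints.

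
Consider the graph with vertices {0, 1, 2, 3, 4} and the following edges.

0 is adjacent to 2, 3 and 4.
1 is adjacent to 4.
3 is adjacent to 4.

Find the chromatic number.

0, 3, 4 are pairwise adjacent, so at least 3 colors are needed.
One proper 3-coloring: 0=red, 1=red, 2=blue, 3=green, 4=blue. Each edge has distinct colors on its endpoints.

3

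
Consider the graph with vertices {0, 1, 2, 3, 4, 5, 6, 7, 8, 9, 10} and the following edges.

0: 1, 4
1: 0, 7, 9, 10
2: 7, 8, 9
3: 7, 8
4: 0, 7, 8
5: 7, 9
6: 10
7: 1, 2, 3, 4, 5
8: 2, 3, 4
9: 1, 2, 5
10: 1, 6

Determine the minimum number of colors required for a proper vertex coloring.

0 and 4 are adjacent, so at least 2 colors are needed.
2 colors suffice: 0=red, 1=blue, 2=blue, 3=blue, 4=blue, 5=blue, 6=blue, 7=red, 8=red, 9=red, 10=red. Each edge has distinct colors on its endpoints.

2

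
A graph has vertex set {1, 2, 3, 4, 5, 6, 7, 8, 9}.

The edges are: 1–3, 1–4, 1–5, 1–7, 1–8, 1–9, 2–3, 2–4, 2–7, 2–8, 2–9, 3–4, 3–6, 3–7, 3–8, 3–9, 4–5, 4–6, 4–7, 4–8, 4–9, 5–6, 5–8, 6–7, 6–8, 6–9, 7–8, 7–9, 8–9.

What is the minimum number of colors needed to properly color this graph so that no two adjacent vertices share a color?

6

3, 4, 6, 7, 8, 9 are pairwise adjacent (a clique of size 6), so at least 6 colors are needed.
6 colors suffice: 1=f, 2=f, 3=d, 4=b, 5=c, 6=f, 7=e, 8=a, 9=c. No two adjacent vertices share a color.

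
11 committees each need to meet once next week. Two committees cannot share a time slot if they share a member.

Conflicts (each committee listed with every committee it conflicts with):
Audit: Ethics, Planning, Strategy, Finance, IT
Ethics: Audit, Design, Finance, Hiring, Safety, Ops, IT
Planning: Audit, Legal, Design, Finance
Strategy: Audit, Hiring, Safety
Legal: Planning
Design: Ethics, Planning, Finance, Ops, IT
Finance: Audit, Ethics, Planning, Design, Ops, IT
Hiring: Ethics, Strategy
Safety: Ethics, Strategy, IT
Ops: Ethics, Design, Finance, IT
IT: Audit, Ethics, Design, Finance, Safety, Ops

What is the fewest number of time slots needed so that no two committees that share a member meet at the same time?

5

Ethics, Design, Finance, Ops, IT pairwise conflict, so at least 5 time slots are needed.
5 time slots suffice: Audit=4, Ethics=1, Planning=1, Strategy=1, Legal=2, Design=4, Finance=3, Hiring=2, Safety=3, Ops=5, IT=2. Each listed conflict is separated.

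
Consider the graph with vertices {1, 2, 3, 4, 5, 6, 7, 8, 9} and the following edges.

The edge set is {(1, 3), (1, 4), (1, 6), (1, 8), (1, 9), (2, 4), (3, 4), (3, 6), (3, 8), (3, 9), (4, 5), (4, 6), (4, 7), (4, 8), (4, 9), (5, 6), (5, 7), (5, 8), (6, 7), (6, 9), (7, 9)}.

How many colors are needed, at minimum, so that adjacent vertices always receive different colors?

5

1, 3, 4, 6, 9 form a clique, so at least 5 colors are needed.
One proper 5-coloring: 1=yellow, 2=blue, 3=purple, 4=red, 5=green, 6=blue, 7=yellow, 8=blue, 9=green. Each edge has distinct colors on its endpoints.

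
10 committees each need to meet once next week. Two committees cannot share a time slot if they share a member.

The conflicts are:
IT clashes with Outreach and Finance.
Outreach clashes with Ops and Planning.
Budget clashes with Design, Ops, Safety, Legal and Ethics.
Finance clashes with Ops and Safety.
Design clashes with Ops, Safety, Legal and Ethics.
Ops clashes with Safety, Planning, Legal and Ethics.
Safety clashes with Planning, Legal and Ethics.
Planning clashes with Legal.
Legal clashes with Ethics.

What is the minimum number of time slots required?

Budget, Design, Ops, Safety, Legal, Ethics are mutually in conflict, so at least 6 time slots are needed.
6 time slots suffice: time slot 1 → {IT, Ops}; time slot 2 → {Outreach, Safety}; time slot 3 → {Finance, Legal}; time slot 4 → {Budget, Planning}; time slot 5 → {Design}; time slot 6 → {Ethics}. No two conflicting committees share a time slot.

6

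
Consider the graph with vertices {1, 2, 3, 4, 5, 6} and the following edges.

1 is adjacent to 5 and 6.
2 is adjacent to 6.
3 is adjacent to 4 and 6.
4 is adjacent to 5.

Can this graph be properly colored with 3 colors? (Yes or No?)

The chromatic number is 3. The cycle 3-6-1-5-4-3 has odd length 5, so it cannot be 2-colored; at least 3 colors are needed.
3 colors suffice: 1=b, 2=b, 3=c, 4=b, 5=a, 6=a.
That is already a proper 3-coloring.

Yes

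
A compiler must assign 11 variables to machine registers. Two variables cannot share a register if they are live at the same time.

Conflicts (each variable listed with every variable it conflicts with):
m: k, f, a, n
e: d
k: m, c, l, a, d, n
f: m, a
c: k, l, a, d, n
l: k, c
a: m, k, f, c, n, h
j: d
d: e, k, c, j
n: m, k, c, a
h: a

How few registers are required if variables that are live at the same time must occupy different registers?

m, k, a, n all conflict with each other, so at least 4 registers are needed.
4 registers suffice: register 1 → {e, k, f, j, h}; register 2 → {l, a, d}; register 3 → {m, c}; register 4 → {n}. Every pair that conflicts lands in different registers.

4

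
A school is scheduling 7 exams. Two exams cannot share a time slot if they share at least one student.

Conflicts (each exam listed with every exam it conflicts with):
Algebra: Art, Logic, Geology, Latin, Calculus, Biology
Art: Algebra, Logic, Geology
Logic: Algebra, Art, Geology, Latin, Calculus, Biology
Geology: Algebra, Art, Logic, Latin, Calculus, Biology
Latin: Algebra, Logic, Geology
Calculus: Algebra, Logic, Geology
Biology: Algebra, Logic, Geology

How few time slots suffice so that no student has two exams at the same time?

Algebra, Logic, Geology, Latin pairwise conflict, so at least 4 time slots are needed.
4 time slots suffice: Algebra=1, Art=4, Logic=2, Geology=3, Latin=4, Calculus=4, Biology=4. No two conflicting exams share a time slot.

4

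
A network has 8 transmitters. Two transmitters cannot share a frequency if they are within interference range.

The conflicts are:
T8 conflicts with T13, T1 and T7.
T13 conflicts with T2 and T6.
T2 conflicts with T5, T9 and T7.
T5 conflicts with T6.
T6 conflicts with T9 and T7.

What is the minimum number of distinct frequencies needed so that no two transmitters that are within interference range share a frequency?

T8 and T13 conflict, so at least 2 frequencies are needed.
2 frequencies suffice: frequency 1 → {T8, T2, T6}; frequency 2 → {T13, T1, T5, T9, T7}. No two conflicting transmitters share a frequency.

2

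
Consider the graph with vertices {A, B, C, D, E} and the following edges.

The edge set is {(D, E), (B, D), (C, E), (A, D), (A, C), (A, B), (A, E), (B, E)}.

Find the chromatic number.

A, B, D, E are mutually adjacent (a clique of size 4), so at least 4 colors are needed.
4 colors suffice: color 1 → {E}; color 2 → {A}; color 3 → {C, D}; color 4 → {B}. Every edge joins two different colors.

4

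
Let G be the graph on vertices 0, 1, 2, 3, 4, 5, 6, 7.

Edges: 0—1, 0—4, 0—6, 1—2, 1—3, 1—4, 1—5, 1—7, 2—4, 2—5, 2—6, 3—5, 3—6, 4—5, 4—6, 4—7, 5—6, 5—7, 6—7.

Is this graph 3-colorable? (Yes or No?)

No

4, 5, 6, 7 are mutually adjacent (a clique of size 4), so at least 4 colors are needed.
So 3 colors are not enough.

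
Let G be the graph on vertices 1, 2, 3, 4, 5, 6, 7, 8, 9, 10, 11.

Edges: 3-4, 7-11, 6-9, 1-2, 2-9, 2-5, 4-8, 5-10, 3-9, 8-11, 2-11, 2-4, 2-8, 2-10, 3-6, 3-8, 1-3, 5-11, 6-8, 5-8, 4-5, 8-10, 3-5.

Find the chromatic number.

4

3, 4, 5, 8 are mutually adjacent (a clique of size 4), so at least 4 colors are needed.
4 colors suffice: color a → {1, 7, 8, 9}; color b → {2, 3}; color c → {5, 6}; color d → {4, 10, 11}. Each edge has distinct colors on its endpoints.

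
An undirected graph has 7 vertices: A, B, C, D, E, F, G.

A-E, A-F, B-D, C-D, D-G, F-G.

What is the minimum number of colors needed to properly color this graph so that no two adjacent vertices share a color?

B and D are adjacent, so at least 2 colors are needed.
A valid assignment using 2 colors: A=2, B=2, C=2, D=1, E=1, F=1, G=2. No two adjacent vertices share a color.

2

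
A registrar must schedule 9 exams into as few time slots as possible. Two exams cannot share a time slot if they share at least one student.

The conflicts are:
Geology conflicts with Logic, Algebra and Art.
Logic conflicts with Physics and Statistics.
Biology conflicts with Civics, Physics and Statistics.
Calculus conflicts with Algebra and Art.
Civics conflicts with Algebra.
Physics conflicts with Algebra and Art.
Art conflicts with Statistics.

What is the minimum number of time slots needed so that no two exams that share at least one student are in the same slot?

Physics and Art conflict, so at least 2 time slots are needed.
2 time slots suffice: Geology=2, Logic=1, Biology=1, Calculus=2, Civics=2, Physics=2, Algebra=1, Art=1, Statistics=2. Every pair that conflicts lands in different time slots.

2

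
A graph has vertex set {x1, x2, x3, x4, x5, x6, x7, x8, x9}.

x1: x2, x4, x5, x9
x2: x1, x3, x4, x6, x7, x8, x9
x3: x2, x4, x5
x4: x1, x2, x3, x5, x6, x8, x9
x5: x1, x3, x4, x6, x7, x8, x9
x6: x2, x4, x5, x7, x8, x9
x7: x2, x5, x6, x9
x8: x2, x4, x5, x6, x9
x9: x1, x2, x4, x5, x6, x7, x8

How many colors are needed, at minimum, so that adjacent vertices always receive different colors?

5

x4, x5, x6, x8, x9 form a clique, so at least 5 colors are needed.
5 colors suffice: color 1 → {x2, x5}; color 2 → {x3, x9}; color 3 → {x4, x7}; color 4 → {x1, x6}; color 5 → {x8}. Each edge has distinct colors on its endpoints.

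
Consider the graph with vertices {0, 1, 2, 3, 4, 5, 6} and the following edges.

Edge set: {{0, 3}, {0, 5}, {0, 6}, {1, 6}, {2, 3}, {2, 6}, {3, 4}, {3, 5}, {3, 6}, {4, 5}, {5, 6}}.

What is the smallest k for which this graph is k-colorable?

0, 3, 5, 6 are mutually adjacent (a clique of size 4), so at least 4 colors are needed.
One proper 4-coloring: 0=yellow, 1=blue, 2=green, 3=blue, 4=red, 5=green, 6=red. Each edge has distinct colors on its endpoints.

4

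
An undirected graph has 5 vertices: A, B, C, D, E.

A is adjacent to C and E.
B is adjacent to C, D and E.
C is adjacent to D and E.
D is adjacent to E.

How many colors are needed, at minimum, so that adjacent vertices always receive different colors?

B, C, D, E are pairwise adjacent (a clique of size 4), so at least 4 colors are needed.
4 colors suffice: color 1 → {E}; color 2 → {C}; color 3 → {A, D}; color 4 → {B}. Each edge has distinct colors on its endpoints.

4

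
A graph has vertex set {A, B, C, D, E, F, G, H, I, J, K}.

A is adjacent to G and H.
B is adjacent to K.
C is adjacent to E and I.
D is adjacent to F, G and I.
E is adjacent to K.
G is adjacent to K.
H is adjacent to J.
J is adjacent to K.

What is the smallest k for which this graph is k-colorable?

3

The cycle K-J-H-A-G-K has odd length 5, so it cannot be 2-colored; at least 3 colors are needed.
3 colors suffice: color red → {C, D, H, K}; color blue → {B, E, F, G, I, J}; color green → {A}. Every edge joins two different colors.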